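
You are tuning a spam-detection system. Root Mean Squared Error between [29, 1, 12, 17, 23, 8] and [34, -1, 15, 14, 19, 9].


MSE = 64/6 = 10.6667
RMSE = √(64/6) = 3.266

3.266


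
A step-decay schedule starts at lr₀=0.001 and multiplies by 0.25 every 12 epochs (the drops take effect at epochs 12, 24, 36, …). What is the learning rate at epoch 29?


n_drops = ⌊29/12⌋ = 2
lr = 0.001·0.25^2 = 0.001·0.0625 = 0.0000625

0.0000625


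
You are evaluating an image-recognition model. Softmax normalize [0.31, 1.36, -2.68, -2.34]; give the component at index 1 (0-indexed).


Exponentials: e^0.31=1.3634, e^1.36=3.8962, e^-2.68=0.0686, e^-2.34=0.0963
Sum = 5.4245
Softmax = [0.2513, 0.7183, 0.0126, 0.0178]
p[1] = 3.8962/5.4245 = 0.7183

0.7183


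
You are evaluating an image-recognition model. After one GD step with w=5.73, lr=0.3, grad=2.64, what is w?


w_new = w - α·∇
= 5.73 - 0.3·2.64
= 5.73 - 0.792
= 4.938

4.938


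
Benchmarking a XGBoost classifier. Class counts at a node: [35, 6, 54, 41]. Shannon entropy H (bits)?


Probabilities: [35/136, 6/136, 54/136, 41/136] ≈ [0.2574, 0.0441, 0.3971, 0.3015]
H = -((35/136)·log₂(35/136) + (6/136)·log₂(6/136) + (54/136)·log₂(54/136) + (41/136)·log₂(41/136))
  = 1.7532 bits

1.7532 bits


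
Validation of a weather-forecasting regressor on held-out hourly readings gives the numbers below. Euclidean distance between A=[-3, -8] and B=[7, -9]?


d = √((-3-7)² + (-8+ 9)²)
  = √(100 + 1)
  = √101 = 10.0499

10.0499


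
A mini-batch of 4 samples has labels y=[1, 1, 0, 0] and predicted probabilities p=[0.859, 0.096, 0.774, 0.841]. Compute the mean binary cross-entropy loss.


L[0] = -ln(0.859) = 0.152
L[1] = -ln(0.096) = 2.3434
L[2] = -ln(1-0.774) = -ln(0.226) = 1.4872
L[3] = -ln(1-0.841) = -ln(0.159) = 1.8389
mean = (0.152 + 2.3434 + 1.4872 + 1.8389)/4 = 1.4554

1.4554


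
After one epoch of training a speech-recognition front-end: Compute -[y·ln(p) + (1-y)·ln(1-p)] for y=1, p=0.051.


BCE = -[y·ln(p) + (1-y)·ln(1-p)]
= -1·ln(0.051) - 0
= -ln(0.051) = 2.9759

2.9759


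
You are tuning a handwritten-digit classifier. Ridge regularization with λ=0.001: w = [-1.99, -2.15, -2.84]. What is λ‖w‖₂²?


‖w‖₂² = (-1.99)² + (-2.15)² + (-2.84)²
     = 3.9601 + 4.6225 + 8.0656
     = 16.6482
λ·‖w‖₂² = 0.001·16.6482 = 0.016648

0.016648


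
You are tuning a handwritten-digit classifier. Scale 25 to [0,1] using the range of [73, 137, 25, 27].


min=25, max=137
(25-25)/(137-25) = 0/112 = 0.0

0.0


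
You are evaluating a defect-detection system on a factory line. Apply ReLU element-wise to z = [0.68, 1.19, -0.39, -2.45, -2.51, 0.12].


ReLU(0.68) = max(0, 0.68) = 0.68
ReLU(1.19) = max(0, 1.19) = 1.19
ReLU(-0.39) = max(0, -0.39) = 0.0
ReLU(-2.45) = max(0, -2.45) = 0.0
ReLU(-2.51) = max(0, -2.51) = 0.0
ReLU(0.12) = max(0, 0.12) = 0.12
result = [0.68, 1.19, 0.0, 0.0, 0.0, 0.12]

[0.68, 1.19, 0.0, 0.0, 0.0, 0.12]


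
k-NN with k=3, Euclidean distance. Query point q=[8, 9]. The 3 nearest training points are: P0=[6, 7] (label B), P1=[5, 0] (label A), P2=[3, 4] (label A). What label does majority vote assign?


d(q,P0) = 2.8284  (label B)
d(q,P1) = 9.4868  (label A)
d(q,P2) = 7.0711  (label A)
Votes: A=2, B=1
Majority → A

A


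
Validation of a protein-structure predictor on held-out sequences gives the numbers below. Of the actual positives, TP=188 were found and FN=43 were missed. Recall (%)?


Recall = TP/(TP+FN)
= 188/(188+43)
= 188/231 = 81.39%

81.39%


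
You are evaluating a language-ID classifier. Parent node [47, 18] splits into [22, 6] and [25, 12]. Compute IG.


Parent = [47, 18], H_parent = 0.8512
H_left = 0.7496 (n=28), H_right = 0.909 (n=37)
H_children = (28/65)·0.7496 + (37/65)·0.909 = 0.8403
IG = 0.8512 - 0.8403 = 0.0109

0.0109


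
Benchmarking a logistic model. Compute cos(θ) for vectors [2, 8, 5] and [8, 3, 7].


A·B = 2·8 + 8·3 + 5·7 = 75
‖A‖ = √93 = 9.6437, ‖B‖ = √122 = 11.0454
cos = 75/(√93·√122) = 75/√11346 = 0.7041

0.7041


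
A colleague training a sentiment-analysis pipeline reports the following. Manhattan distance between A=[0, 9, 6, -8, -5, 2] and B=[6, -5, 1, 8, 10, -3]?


d = |0-6| + |9+ 5| + |6-1| + |-8-8| + |-5-10| + |2+ 3|
  = 6 + 14 + 5 + 16 + 15 + 5
  = 61

61


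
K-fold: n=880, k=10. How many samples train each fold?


Fold size = 880/10 = 88
Training per fold = 880 - 88 = 792

792


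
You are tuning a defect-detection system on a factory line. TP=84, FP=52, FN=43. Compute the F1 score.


Precision = 84/136 = 0.6176
Recall = 84/127 = 0.6614
F1 = 2·P·R/(P+R) = 2·TP/(2·TP+FP+FN) = 168/(168+52+43) = 168/263 = 0.6388

0.6388


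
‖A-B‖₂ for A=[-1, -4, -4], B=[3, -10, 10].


d = √((-1-3)² + (-4+ 10)² + (-4-10)²)
  = √(16 + 36 + 196)
  = √248 = 15.748

15.748


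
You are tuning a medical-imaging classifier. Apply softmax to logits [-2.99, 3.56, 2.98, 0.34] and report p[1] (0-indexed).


Exponentials: e^-2.99=0.0503, e^3.56=35.1632, e^2.98=19.6878, e^0.34=1.4049
Sum = 56.3062
Softmax = [0.0009, 0.6245, 0.3497, 0.025]
p[1] = 35.1632/56.3062 = 0.6245

0.6245


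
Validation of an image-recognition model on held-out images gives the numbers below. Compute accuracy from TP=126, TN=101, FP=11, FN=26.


Accuracy = (TP+TN)/(TP+TN+FP+FN)
= (126+101)/(264)
= 227/264 = 85.98%

85.98%


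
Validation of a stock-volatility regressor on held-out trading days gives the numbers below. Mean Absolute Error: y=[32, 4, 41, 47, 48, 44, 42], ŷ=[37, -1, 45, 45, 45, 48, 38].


Absolute errors: |32-37|=5, |4+ 1|=5, |41-45|=4, |47-45|=2, |48-45|=3, |44-48|=4, |42-38|=4
Sum = 27
MAE = 27/7 = 27/7

27/7


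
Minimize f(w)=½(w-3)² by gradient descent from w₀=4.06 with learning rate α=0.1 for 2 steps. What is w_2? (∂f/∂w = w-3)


step 1: grad = 4.06-3 = 1.06; w = 4.06 - 0.1·(1.06) = 3.954
step 2: grad = 3.954-3 = 0.954; w = 3.954 - 0.1·(0.954) = 3.8586

3.8586


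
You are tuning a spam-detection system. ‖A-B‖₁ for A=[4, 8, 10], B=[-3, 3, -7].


d = |4+ 3| + |8-3| + |10+ 7|
  = 7 + 5 + 17
  = 29

29


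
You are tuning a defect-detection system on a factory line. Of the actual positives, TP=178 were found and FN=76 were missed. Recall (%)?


Recall = TP/(TP+FN)
= 178/(178+76)
= 178/254 = 70.08%

70.08%


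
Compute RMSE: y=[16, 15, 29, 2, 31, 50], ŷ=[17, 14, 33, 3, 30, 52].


MSE = 24/6 = 4
RMSE = √(24/6) = 2.0

2.0


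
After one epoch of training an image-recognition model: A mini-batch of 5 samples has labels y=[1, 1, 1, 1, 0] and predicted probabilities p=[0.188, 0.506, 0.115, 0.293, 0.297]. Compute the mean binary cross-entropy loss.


L[0] = -ln(0.188) = 1.6713
L[1] = -ln(0.506) = 0.6812
L[2] = -ln(0.115) = 2.1628
L[3] = -ln(0.293) = 1.2276
L[4] = -ln(1-0.297) = -ln(0.703) = 0.3524
mean = (1.6713 + 0.6812 + 2.1628 + 1.2276 + 0.3524)/5 = 1.2191

1.2191


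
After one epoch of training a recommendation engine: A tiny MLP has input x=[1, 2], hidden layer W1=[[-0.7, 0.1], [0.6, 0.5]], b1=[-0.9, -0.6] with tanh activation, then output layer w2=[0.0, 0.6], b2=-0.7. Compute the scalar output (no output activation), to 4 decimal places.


z1[0] = (-0.7)·(1) + (0.1)·(2) - 0.9 = -1.4
z1[1] = (0.6)·(1) + (0.5)·(2) - 0.6 = 1.0
h = tanh(z1) = [-0.8854, 0.7616]
output = (0.0)·(-0.8854) + (0.6)·(0.7616) - 0.7 = -0.243

-0.243


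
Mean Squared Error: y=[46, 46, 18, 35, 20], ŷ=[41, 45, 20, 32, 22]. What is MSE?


Squared errors: (46-41)²=25, (46-45)²=1, (18-20)²=4, (35-32)²=9, (20-22)²=4
Sum = 43
MSE = 43/5 = 43/5

43/5


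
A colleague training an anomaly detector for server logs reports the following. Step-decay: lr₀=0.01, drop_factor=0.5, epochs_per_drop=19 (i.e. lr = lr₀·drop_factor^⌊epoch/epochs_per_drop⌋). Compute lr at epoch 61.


n_drops = ⌊61/19⌋ = 3
lr = 0.01·0.5^3 = 0.01·0.125 = 0.00125

0.00125


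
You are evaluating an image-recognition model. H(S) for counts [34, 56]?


Probabilities: [34/90, 56/90] ≈ [0.3778, 0.6222]
H = -((34/90)·log₂(34/90) + (56/90)·log₂(56/90))
  = 0.9565 bits

0.9565 bits


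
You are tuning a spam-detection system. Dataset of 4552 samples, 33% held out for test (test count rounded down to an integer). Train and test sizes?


Test = ⌊4552·33/100⌋ = 1502
Train = 4552 - 1502 = 3050

Train: 3050, Test: 1502


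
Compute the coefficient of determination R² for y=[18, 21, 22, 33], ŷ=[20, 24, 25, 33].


ȳ = 23.5
SS_res = Σ(y-ŷ)² = 22
SS_tot = Σ(y-ȳ)² = 129
R² = 1 - SS_res/SS_tot = 1 - 0.1705 = 0.8295

0.8295


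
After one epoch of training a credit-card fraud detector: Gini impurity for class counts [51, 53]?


Probabilities: [51/104, 53/104] ≈ [0.4904, 0.5096]
Σpᵢ² = (2601 + 2809)/104² = 5410/10816
Gini = 1 - Σpᵢ² = 1 - 5410/10816 = 0.4998

0.4998


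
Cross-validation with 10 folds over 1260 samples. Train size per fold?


Fold size = 1260/10 = 126
Training per fold = 1260 - 126 = 1134

1134


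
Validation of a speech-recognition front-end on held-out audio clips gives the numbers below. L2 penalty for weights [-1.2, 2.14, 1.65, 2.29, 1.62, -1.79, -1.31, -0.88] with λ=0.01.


‖w‖₂² = (-1.2)² + (2.14)² + (1.65)² + (2.29)² + (1.62)² + (-1.79)² + (-1.31)² + (-0.88)²
     = 1.44 + 4.5796 + 2.7225 + 5.2441 + 2.6244 + 3.2041 + 1.7161 + 0.7744
     = 22.3052
λ·‖w‖₂² = 0.01·22.3052 = 0.223052

0.223052


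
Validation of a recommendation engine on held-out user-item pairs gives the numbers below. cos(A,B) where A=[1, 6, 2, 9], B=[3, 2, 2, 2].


A·B = 1·3 + 6·2 + 2·2 + 9·2 = 37
‖A‖ = √122 = 11.0454, ‖B‖ = √21 = 4.5826
cos = 37/(√122·√21) = 37/√2562 = 0.731

0.731


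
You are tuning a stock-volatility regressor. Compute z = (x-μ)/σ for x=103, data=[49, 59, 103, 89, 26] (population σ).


μ = 65.2, σ = 27.6868
z = (103 - 65.2)/27.6868 = 1.3653

1.3653


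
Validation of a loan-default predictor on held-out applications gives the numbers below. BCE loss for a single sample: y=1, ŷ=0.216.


BCE = -[y·ln(p) + (1-y)·ln(1-p)]
= -1·ln(0.216) - 0
= -ln(0.216) = 1.5325

1.5325


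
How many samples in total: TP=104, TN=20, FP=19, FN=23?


Total = TP + TN + FP + FN
= 104 + 20 + 19 + 23
= 166
(Predicted positive: 123, predicted negative: 43)

166


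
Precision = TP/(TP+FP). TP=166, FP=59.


Precision = TP/(TP+FP)
= 166/(166+59)
= 166/225 = 73.78%

73.78%


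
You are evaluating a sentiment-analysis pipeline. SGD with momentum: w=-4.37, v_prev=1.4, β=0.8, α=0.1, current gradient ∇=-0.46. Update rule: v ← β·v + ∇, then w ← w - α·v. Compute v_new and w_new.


v_new = 0.8·1.4 - 0.46 = 1.12 - 0.46 = 0.66
w_new = -4.37 - 0.1·0.66 = -4.37 - 0.066 = -4.436

v_new=0.66, w_new=-4.436


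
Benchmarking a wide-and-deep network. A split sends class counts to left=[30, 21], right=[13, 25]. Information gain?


Parent = [43, 46], H_parent = 0.9992
H_left = 0.9774 (n=51), H_right = 0.9268 (n=38)
H_children = (51/89)·0.9774 + (38/89)·0.9268 = 0.9558
IG = 0.9992 - 0.9558 = 0.0434

0.0434


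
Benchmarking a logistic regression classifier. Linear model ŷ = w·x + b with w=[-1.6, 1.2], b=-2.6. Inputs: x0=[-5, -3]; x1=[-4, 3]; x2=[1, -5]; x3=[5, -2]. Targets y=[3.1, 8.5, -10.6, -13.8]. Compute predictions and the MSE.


ŷ0 = (-1.6)·(-5) + (1.2)·(-3) - 2.6 = 1.8
ŷ1 = (-1.6)·(-4) + (1.2)·(3) - 2.6 = 7.4
ŷ2 = (-1.6)·(1) + (1.2)·(-5) - 2.6 = -10.2
ŷ3 = (-1.6)·(5) + (1.2)·(-2) - 2.6 = -13.0
errors² = [1.69, 1.21, 0.16, 0.64]
MSE = 3.7000/4 = 0.925

0.925


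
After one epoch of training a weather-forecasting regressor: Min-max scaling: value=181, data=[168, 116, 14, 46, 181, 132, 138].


min=14, max=181
(181-14)/(181-14) = 167/167 = 1.0

1.0


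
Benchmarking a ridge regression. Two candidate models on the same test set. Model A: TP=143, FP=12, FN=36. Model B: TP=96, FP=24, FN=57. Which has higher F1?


Model A: P=143/155=0.9226, R=143/179=0.7989, F1=2PR/(P+R)=2TP/(2TP+FP+FN)=286/334=0.8563
Model B: P=96/120=0.8, R=96/153=0.6275, F1=2PR/(P+R)=2TP/(2TP+FP+FN)=192/273=0.7033
0.8563 > 0.7033 → Model A

Model A


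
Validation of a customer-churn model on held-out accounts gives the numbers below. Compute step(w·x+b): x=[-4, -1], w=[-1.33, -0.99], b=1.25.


z = (-4)·(-1.33) + (-1)·(-0.99) + 1.25
  = 7.56
step(z) = 1 (z≥0)

1


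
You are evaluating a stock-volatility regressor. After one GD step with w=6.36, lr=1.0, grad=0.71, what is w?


w_new = w - α·∇
= 6.36 - 1.0·0.71
= 6.36 - 0.71
= 5.65

5.65


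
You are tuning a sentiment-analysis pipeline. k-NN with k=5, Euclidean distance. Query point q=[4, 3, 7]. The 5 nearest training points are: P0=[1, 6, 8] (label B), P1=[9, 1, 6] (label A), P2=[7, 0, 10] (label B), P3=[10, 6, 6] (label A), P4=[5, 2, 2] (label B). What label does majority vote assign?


d(q,P0) = 4.3589  (label B)
d(q,P1) = 5.4772  (label A)
d(q,P2) = 5.1962  (label B)
d(q,P3) = 6.7823  (label A)
d(q,P4) = 5.1962  (label B)
Votes: A=2, B=3
Majority → B

B


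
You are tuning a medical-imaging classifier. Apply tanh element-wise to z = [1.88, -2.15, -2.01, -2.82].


tanh(1.88) = 0.9545
tanh(-2.15) = -0.9732
tanh(-2.01) = -0.9647
tanh(-2.82) = -0.9929
result = [0.9545, -0.9732, -0.9647, -0.9929]

[0.9545, -0.9732, -0.9647, -0.9929]


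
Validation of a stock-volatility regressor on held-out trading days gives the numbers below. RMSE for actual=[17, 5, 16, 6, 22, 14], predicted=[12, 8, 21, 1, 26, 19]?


MSE = 125/6 = 20.8333
RMSE = √(125/6) = 4.5644

4.5644


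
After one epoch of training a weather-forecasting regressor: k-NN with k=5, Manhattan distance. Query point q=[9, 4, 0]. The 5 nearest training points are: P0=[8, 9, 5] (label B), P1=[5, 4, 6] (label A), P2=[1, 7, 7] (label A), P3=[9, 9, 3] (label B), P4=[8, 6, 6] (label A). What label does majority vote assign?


d(q,P0) = 11  (label B)
d(q,P1) = 10  (label A)
d(q,P2) = 18  (label A)
d(q,P3) = 8  (label B)
d(q,P4) = 9  (label A)
Votes: A=3, B=2
Majority → A

A


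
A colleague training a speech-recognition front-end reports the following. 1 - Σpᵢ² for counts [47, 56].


Probabilities: [47/103, 56/103] ≈ [0.4563, 0.5437]
Σpᵢ² = (2209 + 3136)/103² = 5345/10609
Gini = 1 - Σpᵢ² = 1 - 5345/10609 = 0.4962

0.4962


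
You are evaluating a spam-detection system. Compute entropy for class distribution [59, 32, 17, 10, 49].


Probabilities: [59/167, 32/167, 17/167, 10/167, 49/167] ≈ [0.3533, 0.1916, 0.1018, 0.0599, 0.2934]
H = -((59/167)·log₂(59/167) + (32/167)·log₂(32/167) + (17/167)·log₂(17/167) + (10/167)·log₂(10/167) + (49/167)·log₂(49/167))
  = 2.0849 bits

2.0849 bits


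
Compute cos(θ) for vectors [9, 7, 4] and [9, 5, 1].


A·B = 9·9 + 7·5 + 4·1 = 120
‖A‖ = √146 = 12.083, ‖B‖ = √107 = 10.3441
cos = 120/(√146·√107) = 120/√15622 = 0.9601

0.9601


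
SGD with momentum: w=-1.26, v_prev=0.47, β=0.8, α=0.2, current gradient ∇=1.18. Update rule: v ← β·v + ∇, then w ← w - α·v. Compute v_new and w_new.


v_new = 0.8·0.47 + 1.18 = 0.376 + 1.18 = 1.556
w_new = -1.26 - 0.2·1.556 = -1.26 - 0.3112 = -1.5712

v_new=1.556, w_new=-1.5712


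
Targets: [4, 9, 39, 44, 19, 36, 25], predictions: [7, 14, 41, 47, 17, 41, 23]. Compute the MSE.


Squared errors: (4-7)²=9, (9-14)²=25, (39-41)²=4, (44-47)²=9, (19-17)²=4, (36-41)²=25, (25-23)²=4
Sum = 80
MSE = 80/7 = 80/7

80/7


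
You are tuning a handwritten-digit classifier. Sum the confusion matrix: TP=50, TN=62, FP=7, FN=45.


Total = TP + TN + FP + FN
= 50 + 62 + 7 + 45
= 164
(Predicted positive: 57, predicted negative: 107)

164


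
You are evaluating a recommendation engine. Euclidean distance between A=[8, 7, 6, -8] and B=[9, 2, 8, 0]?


d = √((8-9)² + (7-2)² + (6-8)² + (-8-0)²)
  = √(1 + 25 + 4 + 64)
  = √94 = 9.6954

9.6954


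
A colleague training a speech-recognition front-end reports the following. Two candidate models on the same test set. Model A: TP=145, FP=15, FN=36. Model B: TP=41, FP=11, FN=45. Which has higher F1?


Model A: P=145/160=0.9062, R=145/181=0.8011, F1=2PR/(P+R)=2TP/(2TP+FP+FN)=290/341=0.8504
Model B: P=41/52=0.7885, R=41/86=0.4767, F1=2PR/(P+R)=2TP/(2TP+FP+FN)=82/138=0.5942
0.8504 > 0.5942 → Model A

Model A


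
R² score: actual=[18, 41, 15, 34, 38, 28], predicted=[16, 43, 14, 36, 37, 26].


ȳ = 29
SS_res = Σ(y-ŷ)² = 18
SS_tot = Σ(y-ȳ)² = 568
R² = 1 - SS_res/SS_tot = 1 - 0.0317 = 0.9683

0.9683


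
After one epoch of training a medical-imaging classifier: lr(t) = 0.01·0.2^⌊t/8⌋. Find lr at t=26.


n_drops = ⌊26/8⌋ = 3
lr = 0.01·0.2^3 = 0.01·0.008 = 0.00008

0.00008


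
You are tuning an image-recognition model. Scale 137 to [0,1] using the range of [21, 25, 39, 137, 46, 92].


min=21, max=137
(137-21)/(137-21) = 116/116 = 1.0

1.0


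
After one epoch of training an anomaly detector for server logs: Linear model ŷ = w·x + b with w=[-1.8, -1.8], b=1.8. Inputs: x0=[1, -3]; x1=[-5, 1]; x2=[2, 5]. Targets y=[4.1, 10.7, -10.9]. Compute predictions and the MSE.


ŷ0 = (-1.8)·(1) + (-1.8)·(-3) + 1.8 = 5.4
ŷ1 = (-1.8)·(-5) + (-1.8)·(1) + 1.8 = 9.0
ŷ2 = (-1.8)·(2) + (-1.8)·(5) + 1.8 = -10.8
errors² = [1.69, 2.89, 0.01]
MSE = 4.5900/3 = 1.53

1.53


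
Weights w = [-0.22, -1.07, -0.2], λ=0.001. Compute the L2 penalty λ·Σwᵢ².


‖w‖₂² = (-0.22)² + (-1.07)² + (-0.2)²
     = 0.0484 + 1.1449 + 0.04
     = 1.2333
λ·‖w‖₂² = 0.001·1.2333 = 0.001233

0.001233


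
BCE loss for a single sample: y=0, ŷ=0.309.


BCE = -[y·ln(p) + (1-y)·ln(1-p)]
= -0 - 1·ln(1-0.309)
= -ln(0.691) = 0.3696

0.3696


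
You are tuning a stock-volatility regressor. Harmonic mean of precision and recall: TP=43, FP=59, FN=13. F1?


Precision = 43/102 = 0.4216
Recall = 43/56 = 0.7679
F1 = 2·P·R/(P+R) = 2·TP/(2·TP+FP+FN) = 86/(86+59+13) = 86/158 = 0.5443

0.5443


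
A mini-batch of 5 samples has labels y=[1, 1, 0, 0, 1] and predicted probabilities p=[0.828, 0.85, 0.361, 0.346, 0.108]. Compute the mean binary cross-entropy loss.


L[0] = -ln(0.828) = 0.1887
L[1] = -ln(0.85) = 0.1625
L[2] = -ln(1-0.361) = -ln(0.639) = 0.4479
L[3] = -ln(1-0.346) = -ln(0.654) = 0.4246
L[4] = -ln(0.108) = 2.2256
mean = (0.1887 + 0.1625 + 0.4479 + 0.4246 + 2.2256)/5 = 0.6899

0.6899


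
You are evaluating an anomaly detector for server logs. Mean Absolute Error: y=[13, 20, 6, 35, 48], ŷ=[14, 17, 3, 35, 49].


Absolute errors: |13-14|=1, |20-17|=3, |6-3|=3, |35-35|=0, |48-49|=1
Sum = 8
MAE = 8/5 = 8/5

8/5


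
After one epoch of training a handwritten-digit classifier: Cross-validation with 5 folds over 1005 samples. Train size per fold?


Fold size = 1005/5 = 201
Training per fold = 1005 - 201 = 804

804


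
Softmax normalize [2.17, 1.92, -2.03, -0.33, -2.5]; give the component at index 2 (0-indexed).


Exponentials: e^2.17=8.7583, e^1.92=6.821, e^-2.03=0.1313, e^-0.33=0.7189, e^-2.5=0.0821
Sum = 16.5116
Softmax = [0.5304, 0.4131, 0.008, 0.0435, 0.005]
p[2] = 0.1313/16.5116 = 0.008

0.008


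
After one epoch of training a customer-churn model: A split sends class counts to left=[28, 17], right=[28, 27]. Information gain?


Parent = [56, 44], H_parent = 0.9896
H_left = 0.9565 (n=45), H_right = 0.9998 (n=55)
H_children = (45/100)·0.9565 + (55/100)·0.9998 = 0.9803
IG = 0.9896 - 0.9803 = 0.0093

0.0093


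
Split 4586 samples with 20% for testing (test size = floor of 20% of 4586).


Test = ⌊4586·20/100⌋ = 917
Train = 4586 - 917 = 3669

Train: 3669, Test: 917


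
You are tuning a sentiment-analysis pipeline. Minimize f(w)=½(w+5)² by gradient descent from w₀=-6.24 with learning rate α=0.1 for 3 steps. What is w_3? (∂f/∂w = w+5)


step 1: grad = -6.24+5 = -1.24; w = -6.24 - 0.1·(-1.24) = -6.116
step 2: grad = -6.116+5 = -1.116; w = -6.116 - 0.1·(-1.116) = -6.0044
step 3: grad = -6.0044+5 = -1.0044; w = -6.0044 - 0.1·(-1.0044) = -5.90396

-5.90396


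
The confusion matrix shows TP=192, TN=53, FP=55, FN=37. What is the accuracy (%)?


Accuracy = (TP+TN)/(TP+TN+FP+FN)
= (192+53)/(337)
= 245/337 = 72.7%

72.7%


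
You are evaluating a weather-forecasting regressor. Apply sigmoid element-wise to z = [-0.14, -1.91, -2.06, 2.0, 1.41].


σ(-0.14) = 1/(1+e^0.14) = 0.4651
σ(-1.91) = 1/(1+e^1.91) = 0.129
σ(-2.06) = 1/(1+e^2.06) = 0.113
σ(2.0) = 1/(1+e^-2.0) = 0.8808
σ(1.41) = 1/(1+e^-1.41) = 0.8038
result = [0.4651, 0.129, 0.113, 0.8808, 0.8038]

[0.4651, 0.129, 0.113, 0.8808, 0.8038]


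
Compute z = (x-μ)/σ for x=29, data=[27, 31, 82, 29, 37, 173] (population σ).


μ = 63.1667, σ = 52.6194
z = (29 - 63.1667)/52.6194 = -0.6493

-0.6493


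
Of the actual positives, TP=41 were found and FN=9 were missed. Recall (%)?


Recall = TP/(TP+FN)
= 41/(41+9)
= 41/50 = 82.0%

82.0%


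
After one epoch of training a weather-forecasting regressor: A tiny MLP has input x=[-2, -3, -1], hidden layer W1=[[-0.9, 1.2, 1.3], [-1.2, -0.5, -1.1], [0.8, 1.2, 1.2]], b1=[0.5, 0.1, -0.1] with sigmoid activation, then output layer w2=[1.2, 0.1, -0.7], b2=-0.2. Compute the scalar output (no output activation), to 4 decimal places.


z1[0] = (-0.9)·(-2) + (1.2)·(-3) + (1.3)·(-1) + 0.5 = -2.6
z1[1] = (-1.2)·(-2) + (-0.5)·(-3) + (-1.1)·(-1) + 0.1 = 5.1
z1[2] = (0.8)·(-2) + (1.2)·(-3) + (1.2)·(-1) - 0.1 = -6.5
h = sigmoid(z1) = [0.0691, 0.9939, 0.0015]
output = (1.2)·(0.0691) + (0.1)·(0.9939) + (-0.7)·(0.0015) - 0.2 = -0.0187

-0.0187


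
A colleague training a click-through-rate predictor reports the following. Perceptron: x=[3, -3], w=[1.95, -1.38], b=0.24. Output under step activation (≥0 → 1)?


z = (3)·(1.95) + (-3)·(-1.38) + 0.24
  = 10.23
step(z) = 1 (z≥0)

1


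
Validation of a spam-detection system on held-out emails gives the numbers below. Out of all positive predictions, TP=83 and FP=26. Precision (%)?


Precision = TP/(TP+FP)
= 83/(83+26)
= 83/109 = 76.15%

76.15%


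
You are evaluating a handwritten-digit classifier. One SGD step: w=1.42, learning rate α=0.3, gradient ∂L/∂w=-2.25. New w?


w_new = w - α·∇
= 1.42 - 0.3·-2.25
= 1.42 + 0.675
= 2.095

2.095


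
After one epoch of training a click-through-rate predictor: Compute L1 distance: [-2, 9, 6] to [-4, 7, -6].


d = |-2+ 4| + |9-7| + |6+ 6|
  = 2 + 2 + 12
  = 16

16


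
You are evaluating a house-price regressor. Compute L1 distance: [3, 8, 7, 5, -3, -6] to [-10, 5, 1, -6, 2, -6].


d = |3+ 10| + |8-5| + |7-1| + |5+ 6| + |-3-2| + |-6+ 6|
  = 13 + 3 + 6 + 11 + 5 + 0
  = 38

38


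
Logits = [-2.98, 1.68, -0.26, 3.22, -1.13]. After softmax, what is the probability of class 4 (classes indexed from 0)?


Exponentials: e^-2.98=0.0508, e^1.68=5.3656, e^-0.26=0.7711, e^3.22=25.0281, e^-1.13=0.323
Sum = 31.5386
Softmax = [0.0016, 0.1701, 0.0244, 0.7936, 0.0102]
p[4] = 0.323/31.5386 = 0.0102

0.0102


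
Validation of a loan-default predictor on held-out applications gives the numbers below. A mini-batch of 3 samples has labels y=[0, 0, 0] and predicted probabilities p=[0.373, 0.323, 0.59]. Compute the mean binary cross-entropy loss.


L[0] = -ln(1-0.373) = -ln(0.627) = 0.4668
L[1] = -ln(1-0.323) = -ln(0.677) = 0.3901
L[2] = -ln(1-0.59) = -ln(0.41) = 0.8916
mean = (0.4668 + 0.3901 + 0.8916)/3 = 0.5828

0.5828


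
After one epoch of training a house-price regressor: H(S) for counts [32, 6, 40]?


Probabilities: [32/78, 6/78, 40/78] ≈ [0.4103, 0.0769, 0.5128]
H = -((32/78)·log₂(32/78) + (6/78)·log₂(6/78) + (40/78)·log₂(40/78))
  = 1.3061 bits

1.3061 bits


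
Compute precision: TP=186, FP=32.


Precision = TP/(TP+FP)
= 186/(186+32)
= 186/218 = 85.32%

85.32%


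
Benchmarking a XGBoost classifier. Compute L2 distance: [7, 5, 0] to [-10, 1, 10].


d = √((7+ 10)² + (5-1)² + (0-10)²)
  = √(289 + 16 + 100)
  = √405 = 20.1246

20.1246


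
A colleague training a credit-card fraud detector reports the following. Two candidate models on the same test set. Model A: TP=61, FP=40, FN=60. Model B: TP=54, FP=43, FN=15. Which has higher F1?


Model A: P=61/101=0.604, R=61/121=0.5041, F1=2PR/(P+R)=2TP/(2TP+FP+FN)=122/222=0.5495
Model B: P=54/97=0.5567, R=54/69=0.7826, F1=2PR/(P+R)=2TP/(2TP+FP+FN)=108/166=0.6506
0.5495 < 0.6506 → Model B

Model B


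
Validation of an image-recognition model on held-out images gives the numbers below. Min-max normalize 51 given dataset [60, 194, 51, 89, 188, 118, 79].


min=51, max=194
(51-51)/(194-51) = 0/143 = 0.0

0.0


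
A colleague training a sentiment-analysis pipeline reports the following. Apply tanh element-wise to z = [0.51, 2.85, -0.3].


tanh(0.51) = 0.4699
tanh(2.85) = 0.9933
tanh(-0.3) = -0.2913
result = [0.4699, 0.9933, -0.2913]

[0.4699, 0.9933, -0.2913]


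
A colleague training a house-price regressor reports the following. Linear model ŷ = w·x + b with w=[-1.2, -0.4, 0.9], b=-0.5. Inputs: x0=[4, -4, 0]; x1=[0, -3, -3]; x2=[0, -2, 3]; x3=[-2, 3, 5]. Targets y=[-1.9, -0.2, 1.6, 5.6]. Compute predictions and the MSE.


ŷ0 = (-1.2)·(4) + (-0.4)·(-4) + (0.9)·(0) - 0.5 = -3.7
ŷ1 = (-1.2)·(0) + (-0.4)·(-3) + (0.9)·(-3) - 0.5 = -2.0
ŷ2 = (-1.2)·(0) + (-0.4)·(-2) + (0.9)·(3) - 0.5 = 3.0
ŷ3 = (-1.2)·(-2) + (-0.4)·(3) + (0.9)·(5) - 0.5 = 5.2
errors² = [3.24, 3.24, 1.96, 0.16]
MSE = 8.6000/4 = 2.15

2.15


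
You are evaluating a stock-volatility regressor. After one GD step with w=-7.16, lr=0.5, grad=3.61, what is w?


w_new = w - α·∇
= -7.16 - 0.5·3.61
= -7.16 - 1.805
= -8.965

-8.965


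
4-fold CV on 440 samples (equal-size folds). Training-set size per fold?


Fold size = 440/4 = 110
Training per fold = 440 - 110 = 330

330


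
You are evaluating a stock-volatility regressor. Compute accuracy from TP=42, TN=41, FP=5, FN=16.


Accuracy = (TP+TN)/(TP+TN+FP+FN)
= (42+41)/(104)
= 83/104 = 79.81%

79.81%


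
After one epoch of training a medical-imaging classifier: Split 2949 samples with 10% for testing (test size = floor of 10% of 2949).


Test = ⌊2949·10/100⌋ = 294
Train = 2949 - 294 = 2655

Train: 2655, Test: 294


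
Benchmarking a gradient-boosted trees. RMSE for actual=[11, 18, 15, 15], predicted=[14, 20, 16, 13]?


MSE = 18/4 = 4.5
RMSE = √(18/4) = 2.1213

2.1213


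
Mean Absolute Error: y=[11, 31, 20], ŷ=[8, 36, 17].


Absolute errors: |11-8|=3, |31-36|=5, |20-17|=3
Sum = 11
MAE = 11/3 = 11/3

11/3


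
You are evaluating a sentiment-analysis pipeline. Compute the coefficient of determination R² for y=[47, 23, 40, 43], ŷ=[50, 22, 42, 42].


ȳ = 38.25
SS_res = Σ(y-ŷ)² = 15
SS_tot = Σ(y-ȳ)² = 334.75
R² = 1 - SS_res/SS_tot = 1 - 0.0448 = 0.9552

0.9552


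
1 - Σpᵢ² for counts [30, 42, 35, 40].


Probabilities: [30/147, 42/147, 35/147, 40/147] ≈ [0.2041, 0.2857, 0.2381, 0.2721]
Σpᵢ² = (900 + 1764 + 1225 + 1600)/147² = 5489/21609
Gini = 1 - Σpᵢ² = 1 - 5489/21609 = 0.746

0.746


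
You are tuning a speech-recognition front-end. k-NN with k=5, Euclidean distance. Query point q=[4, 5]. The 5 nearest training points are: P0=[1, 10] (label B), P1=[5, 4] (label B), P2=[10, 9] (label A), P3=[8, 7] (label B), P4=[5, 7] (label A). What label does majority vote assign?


d(q,P0) = 5.831  (label B)
d(q,P1) = 1.4142  (label B)
d(q,P2) = 7.2111  (label A)
d(q,P3) = 4.4721  (label B)
d(q,P4) = 2.2361  (label A)
Votes: A=2, B=3
Majority → B

B


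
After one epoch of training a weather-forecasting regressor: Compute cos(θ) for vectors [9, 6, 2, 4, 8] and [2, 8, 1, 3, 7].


A·B = 9·2 + 6·8 + 2·1 + 4·3 + 8·7 = 136
‖A‖ = √201 = 14.1774, ‖B‖ = √127 = 11.2694
cos = 136/(√201·√127) = 136/√25527 = 0.8512

0.8512


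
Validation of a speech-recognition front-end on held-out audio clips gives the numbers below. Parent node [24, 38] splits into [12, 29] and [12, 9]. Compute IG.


Parent = [24, 38], H_parent = 0.9629
H_left = 0.8722 (n=41), H_right = 0.9852 (n=21)
H_children = (41/62)·0.8722 + (21/62)·0.9852 = 0.9105
IG = 0.9629 - 0.9105 = 0.0524

0.0524


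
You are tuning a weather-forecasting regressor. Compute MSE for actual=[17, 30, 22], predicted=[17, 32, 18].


Squared errors: (17-17)²=0, (30-32)²=4, (22-18)²=16
Sum = 20
MSE = 20/3 = 20/3

20/3


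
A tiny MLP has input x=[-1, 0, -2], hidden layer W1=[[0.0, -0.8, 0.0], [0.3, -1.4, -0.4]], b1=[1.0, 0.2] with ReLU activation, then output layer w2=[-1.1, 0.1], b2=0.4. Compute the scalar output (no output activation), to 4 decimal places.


z1[0] = (0.0)·(-1) + (-0.8)·(0) + (0.0)·(-2) + 1.0 = 1.0
z1[1] = (0.3)·(-1) + (-1.4)·(0) + (-0.4)·(-2) + 0.2 = 0.7
h = ReLU(z1) = [1.0, 0.7]
output = (-1.1)·(1.0) + (0.1)·(0.7) + 0.4 = -0.63

-0.63


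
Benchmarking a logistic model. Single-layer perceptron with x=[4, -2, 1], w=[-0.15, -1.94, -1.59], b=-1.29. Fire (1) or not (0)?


z = (4)·(-0.15) + (-2)·(-1.94) + (1)·(-1.59) - 1.29
  = 0.4
step(z) = 1 (z≥0)

1


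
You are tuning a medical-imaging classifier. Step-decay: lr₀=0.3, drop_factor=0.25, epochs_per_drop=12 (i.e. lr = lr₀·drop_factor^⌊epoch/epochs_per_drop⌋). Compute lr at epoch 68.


n_drops = ⌊68/12⌋ = 5
lr = 0.3·0.25^5 = 0.3·0.0009765625 = 0.00029296875

0.00029296875


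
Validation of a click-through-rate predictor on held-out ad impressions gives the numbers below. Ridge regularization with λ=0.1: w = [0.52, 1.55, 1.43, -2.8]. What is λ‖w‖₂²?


‖w‖₂² = (0.52)² + (1.55)² + (1.43)² + (-2.8)²
     = 0.2704 + 2.4025 + 2.0449 + 7.84
     = 12.5578
λ·‖w‖₂² = 0.1·12.5578 = 1.25578

1.25578


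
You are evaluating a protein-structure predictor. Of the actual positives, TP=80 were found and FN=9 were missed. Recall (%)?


Recall = TP/(TP+FN)
= 80/(80+9)
= 80/89 = 89.89%

89.89%


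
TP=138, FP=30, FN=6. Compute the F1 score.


Precision = 138/168 = 0.8214
Recall = 138/144 = 0.9583
F1 = 2·P·R/(P+R) = 2·TP/(2·TP+FP+FN) = 276/(276+30+6) = 276/312 = 0.8846

0.8846


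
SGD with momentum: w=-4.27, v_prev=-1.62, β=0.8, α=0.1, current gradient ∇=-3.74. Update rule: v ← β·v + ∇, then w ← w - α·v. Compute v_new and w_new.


v_new = 0.8·-1.62 - 3.74 = -1.296 - 3.74 = -5.036
w_new = -4.27 - 0.1·-5.036 = -4.27 + 0.5036 = -3.7664

v_new=-5.036, w_new=-3.7664


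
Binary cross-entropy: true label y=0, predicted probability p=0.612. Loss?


BCE = -[y·ln(p) + (1-y)·ln(1-p)]
= -0 - 1·ln(1-0.612)
= -ln(0.388) = 0.9467

0.9467


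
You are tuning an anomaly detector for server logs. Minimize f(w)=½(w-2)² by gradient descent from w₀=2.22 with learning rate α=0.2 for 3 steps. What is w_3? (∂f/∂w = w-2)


step 1: grad = 2.22-2 = 0.22; w = 2.22 - 0.2·(0.22) = 2.176
step 2: grad = 2.176-2 = 0.176; w = 2.176 - 0.2·(0.176) = 2.1408
step 3: grad = 2.1408-2 = 0.1408; w = 2.1408 - 0.2·(0.1408) = 2.11264

2.11264


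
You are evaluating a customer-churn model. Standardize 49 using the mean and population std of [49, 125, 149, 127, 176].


μ = 125.2, σ = 42.3245
z = (49 - 125.2)/42.3245 = -1.8004

-1.8004


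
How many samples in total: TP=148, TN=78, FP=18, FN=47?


Total = TP + TN + FP + FN
= 148 + 78 + 18 + 47
= 291
(Predicted positive: 166, predicted negative: 125)

291


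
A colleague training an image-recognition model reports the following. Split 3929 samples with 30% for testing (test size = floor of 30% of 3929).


Test = ⌊3929·30/100⌋ = 1178
Train = 3929 - 1178 = 2751

Train: 2751, Test: 1178


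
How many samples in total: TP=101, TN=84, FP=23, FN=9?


Total = TP + TN + FP + FN
= 101 + 84 + 23 + 9
= 217
(Predicted positive: 124, predicted negative: 93)

217


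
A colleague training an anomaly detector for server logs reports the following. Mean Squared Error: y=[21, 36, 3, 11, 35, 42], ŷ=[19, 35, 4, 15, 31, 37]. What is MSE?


Squared errors: (21-19)²=4, (36-35)²=1, (3-4)²=1, (11-15)²=16, (35-31)²=16, (42-37)²=25
Sum = 63
MSE = 63/6 = 21/2

21/2


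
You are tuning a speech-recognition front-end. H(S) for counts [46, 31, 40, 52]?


Probabilities: [46/169, 31/169, 40/169, 52/169] ≈ [0.2722, 0.1834, 0.2367, 0.3077]
H = -((46/169)·log₂(46/169) + (31/169)·log₂(31/169) + (40/169)·log₂(40/169) + (52/169)·log₂(52/169))
  = 1.9751 bits

1.9751 bits


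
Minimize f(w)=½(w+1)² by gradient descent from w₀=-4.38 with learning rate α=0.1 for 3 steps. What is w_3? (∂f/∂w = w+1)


step 1: grad = -4.38+1 = -3.38; w = -4.38 - 0.1·(-3.38) = -4.042
step 2: grad = -4.042+1 = -3.042; w = -4.042 - 0.1·(-3.042) = -3.7378
step 3: grad = -3.7378+1 = -2.7378; w = -3.7378 - 0.1·(-2.7378) = -3.46402

-3.46402


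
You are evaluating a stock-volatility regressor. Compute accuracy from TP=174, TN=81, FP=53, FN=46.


Accuracy = (TP+TN)/(TP+TN+FP+FN)
= (174+81)/(354)
= 255/354 = 72.03%

72.03%


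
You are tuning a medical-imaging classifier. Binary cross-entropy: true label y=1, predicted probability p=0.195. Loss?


BCE = -[y·ln(p) + (1-y)·ln(1-p)]
= -1·ln(0.195) - 0
= -ln(0.195) = 1.6348

1.6348


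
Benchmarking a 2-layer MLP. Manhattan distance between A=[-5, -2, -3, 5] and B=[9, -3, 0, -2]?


d = |-5-9| + |-2+ 3| + |-3-0| + |5+ 2|
  = 14 + 1 + 3 + 7
  = 25

25


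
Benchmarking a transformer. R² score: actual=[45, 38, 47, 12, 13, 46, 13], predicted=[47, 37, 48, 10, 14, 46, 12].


ȳ = 30.5714
SS_res = Σ(y-ŷ)² = 12
SS_tot = Σ(y-ȳ)² = 1733.71
R² = 1 - SS_res/SS_tot = 1 - 0.0069 = 0.9931

0.9931


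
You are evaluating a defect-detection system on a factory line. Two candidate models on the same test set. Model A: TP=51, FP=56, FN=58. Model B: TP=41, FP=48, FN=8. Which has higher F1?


Model A: P=51/107=0.4766, R=51/109=0.4679, F1=2PR/(P+R)=2TP/(2TP+FP+FN)=102/216=0.4722
Model B: P=41/89=0.4607, R=41/49=0.8367, F1=2PR/(P+R)=2TP/(2TP+FP+FN)=82/138=0.5942
0.4722 < 0.5942 → Model B

Model B


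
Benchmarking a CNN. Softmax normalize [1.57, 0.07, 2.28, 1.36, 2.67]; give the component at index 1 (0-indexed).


Exponentials: e^1.57=4.8066, e^0.07=1.0725, e^2.28=9.7767, e^1.36=3.8962, e^2.67=14.44
Sum = 33.992
Softmax = [0.1414, 0.0316, 0.2876, 0.1146, 0.4248]
p[1] = 1.0725/33.992 = 0.0316

0.0316


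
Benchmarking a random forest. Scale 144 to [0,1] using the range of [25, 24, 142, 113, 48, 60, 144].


min=24, max=144
(144-24)/(144-24) = 120/120 = 1.0

1.0


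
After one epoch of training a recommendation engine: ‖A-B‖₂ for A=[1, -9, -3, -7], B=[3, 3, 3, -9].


d = √((1-3)² + (-9-3)² + (-3-3)² + (-7+ 9)²)
  = √(4 + 144 + 36 + 4)
  = √188 = 13.7113

13.7113


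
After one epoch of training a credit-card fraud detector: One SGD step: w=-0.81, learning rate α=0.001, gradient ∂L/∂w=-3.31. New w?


w_new = w - α·∇
= -0.81 - 0.001·-3.31
= -0.81 + 0.00331
= -0.80669

-0.80669


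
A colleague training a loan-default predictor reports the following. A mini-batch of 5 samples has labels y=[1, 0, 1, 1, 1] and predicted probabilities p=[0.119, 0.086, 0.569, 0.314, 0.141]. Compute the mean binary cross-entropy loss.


L[0] = -ln(0.119) = 2.1286
L[1] = -ln(1-0.086) = -ln(0.914) = 0.0899
L[2] = -ln(0.569) = 0.5639
L[3] = -ln(0.314) = 1.1584
L[4] = -ln(0.141) = 1.959
mean = (2.1286 + 0.0899 + 0.5639 + 1.1584 + 1.959)/5 = 1.18

1.18


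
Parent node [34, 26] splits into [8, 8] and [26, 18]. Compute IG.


Parent = [34, 26], H_parent = 0.9871
H_left = 1 (n=16), H_right = 0.976 (n=44)
H_children = (16/60)·1 + (44/60)·0.976 = 0.9824
IG = 0.9871 - 0.9824 = 0.0047

0.0047


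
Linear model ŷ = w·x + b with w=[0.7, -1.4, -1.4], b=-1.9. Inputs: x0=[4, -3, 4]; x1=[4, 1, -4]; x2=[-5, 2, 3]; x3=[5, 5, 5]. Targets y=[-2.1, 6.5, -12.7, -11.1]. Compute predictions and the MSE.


ŷ0 = (0.7)·(4) + (-1.4)·(-3) + (-1.4)·(4) - 1.9 = -0.5
ŷ1 = (0.7)·(4) + (-1.4)·(1) + (-1.4)·(-4) - 1.9 = 5.1
ŷ2 = (0.7)·(-5) + (-1.4)·(2) + (-1.4)·(3) - 1.9 = -12.4
ŷ3 = (0.7)·(5) + (-1.4)·(5) + (-1.4)·(5) - 1.9 = -12.4
errors² = [2.56, 1.96, 0.09, 1.69]
MSE = 6.3000/4 = 1.575

1.575


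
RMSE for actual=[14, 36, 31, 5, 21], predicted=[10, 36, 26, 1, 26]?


MSE = 82/5 = 16.4
RMSE = √(82/5) = 4.0497

4.0497


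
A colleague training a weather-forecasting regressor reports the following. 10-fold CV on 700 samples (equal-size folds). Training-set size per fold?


Fold size = 700/10 = 70
Training per fold = 700 - 70 = 630

630


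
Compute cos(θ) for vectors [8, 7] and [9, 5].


A·B = 8·9 + 7·5 = 107
‖A‖ = √113 = 10.6301, ‖B‖ = √106 = 10.2956
cos = 107/(√113·√106) = 107/√11978 = 0.9777

0.9777


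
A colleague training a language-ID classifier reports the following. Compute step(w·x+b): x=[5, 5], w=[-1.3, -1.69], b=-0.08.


z = (5)·(-1.3) + (5)·(-1.69) - 0.08
  = -15.03
step(z) = 0 (z<0)

0


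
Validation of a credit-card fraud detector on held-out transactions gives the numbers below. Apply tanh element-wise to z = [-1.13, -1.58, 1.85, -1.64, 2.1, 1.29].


tanh(-1.13) = -0.811
tanh(-1.58) = -0.9186
tanh(1.85) = 0.9517
tanh(-1.64) = -0.9275
tanh(2.1) = 0.9705
tanh(1.29) = 0.8591
result = [-0.811, -0.9186, 0.9517, -0.9275, 0.9705, 0.8591]

[-0.811, -0.9186, 0.9517, -0.9275, 0.9705, 0.8591]


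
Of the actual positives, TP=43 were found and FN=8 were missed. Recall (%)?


Recall = TP/(TP+FN)
= 43/(43+8)
= 43/51 = 84.31%

84.31%


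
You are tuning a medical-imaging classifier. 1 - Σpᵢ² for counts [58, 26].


Probabilities: [58/84, 26/84] ≈ [0.6905, 0.3095]
Σpᵢ² = (3364 + 676)/84² = 4040/7056
Gini = 1 - Σpᵢ² = 1 - 4040/7056 = 0.4274

0.4274


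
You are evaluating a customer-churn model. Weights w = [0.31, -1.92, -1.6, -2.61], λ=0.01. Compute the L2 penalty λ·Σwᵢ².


‖w‖₂² = (0.31)² + (-1.92)² + (-1.6)² + (-2.61)²
     = 0.0961 + 3.6864 + 2.56 + 6.8121
     = 13.1546
λ·‖w‖₂² = 0.01·13.1546 = 0.131546

0.131546


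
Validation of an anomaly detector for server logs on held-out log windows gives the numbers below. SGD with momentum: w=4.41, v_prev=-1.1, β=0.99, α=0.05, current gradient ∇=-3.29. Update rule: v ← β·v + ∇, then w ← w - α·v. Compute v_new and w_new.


v_new = 0.99·-1.1 - 3.29 = -1.089 - 3.29 = -4.379
w_new = 4.41 - 0.05·-4.379 = 4.41 + 0.21895 = 4.62895

v_new=-4.379, w_new=4.62895


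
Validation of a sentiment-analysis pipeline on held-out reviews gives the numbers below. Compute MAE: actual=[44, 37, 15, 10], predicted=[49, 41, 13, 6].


Absolute errors: |44-49|=5, |37-41|=4, |15-13|=2, |10-6|=4
Sum = 15
MAE = 15/4 = 15/4

15/4


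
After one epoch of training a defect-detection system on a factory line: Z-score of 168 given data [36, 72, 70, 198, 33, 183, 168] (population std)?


μ = 108.5714, σ = 66.4097
z = (168 - 108.5714)/66.4097 = 0.8949

0.8949


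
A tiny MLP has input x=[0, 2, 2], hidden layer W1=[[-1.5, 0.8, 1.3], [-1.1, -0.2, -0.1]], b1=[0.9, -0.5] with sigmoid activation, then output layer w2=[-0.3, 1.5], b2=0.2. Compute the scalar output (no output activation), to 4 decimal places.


z1[0] = (-1.5)·(0) + (0.8)·(2) + (1.3)·(2) + 0.9 = 5.1
z1[1] = (-1.1)·(0) + (-0.2)·(2) + (-0.1)·(2) - 0.5 = -1.1
h = sigmoid(z1) = [0.9939, 0.2497]
output = (-0.3)·(0.9939) + (1.5)·(0.2497) + 0.2 = 0.2764

0.2764


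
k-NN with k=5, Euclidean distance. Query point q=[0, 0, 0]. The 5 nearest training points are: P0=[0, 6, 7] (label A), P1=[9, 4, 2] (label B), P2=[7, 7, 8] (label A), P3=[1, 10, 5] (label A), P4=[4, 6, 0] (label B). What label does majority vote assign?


d(q,P0) = 9.2195  (label A)
d(q,P1) = 10.0499  (label B)
d(q,P2) = 12.7279  (label A)
d(q,P3) = 11.225  (label A)
d(q,P4) = 7.2111  (label B)
Votes: A=3, B=2
Majority → A

A
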